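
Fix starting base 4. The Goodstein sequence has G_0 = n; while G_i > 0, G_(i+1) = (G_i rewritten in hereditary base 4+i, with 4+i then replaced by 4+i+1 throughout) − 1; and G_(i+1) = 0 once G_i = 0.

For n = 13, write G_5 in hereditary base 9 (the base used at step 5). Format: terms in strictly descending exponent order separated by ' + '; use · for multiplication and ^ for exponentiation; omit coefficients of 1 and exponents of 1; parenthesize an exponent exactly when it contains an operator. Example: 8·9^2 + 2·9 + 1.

2·9 + 2

G_0=13  [base 4] 3·4 + 1  →[4↦5]→  3·5 + 1 = 16  −1 ⇒ G_1=15
G_1=15  [base 5] 3·5  →[5↦6]→  3·6 = 18  −1 ⇒ G_2=17
G_2=17  [base 6] 2·6 + 5  →[6↦7]→  2·7 + 5 = 19  −1 ⇒ G_3=18
G_3=18  [base 7] 2·7 + 4  →[7↦8]→  2·8 + 4 = 20  −1 ⇒ G_4=19
G_4=19  [base 8] 2·8 + 3  →[8↦9]→  2·9 + 3 = 21  −1 ⇒ G_5=20
G_5=20  [base 9] 2·9 + 2  →[9↦10]→  2·10 + 2 = 22  −1 ⇒ G_6=21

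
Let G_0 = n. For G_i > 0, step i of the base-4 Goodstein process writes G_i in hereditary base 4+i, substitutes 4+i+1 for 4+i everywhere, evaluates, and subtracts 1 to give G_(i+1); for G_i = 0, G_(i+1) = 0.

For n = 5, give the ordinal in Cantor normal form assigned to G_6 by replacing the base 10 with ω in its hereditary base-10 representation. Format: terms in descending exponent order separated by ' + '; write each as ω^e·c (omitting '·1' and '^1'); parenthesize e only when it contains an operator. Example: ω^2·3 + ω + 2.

1

G_0 = 5. HB_4(5) = 4 + 1. Bump = 6. G_1 = 5.
G_1 = 5. HB_5(5) = 5. Bump = 6. G_2 = 5.
G_2 = 5. HB_6(5) = 5. Bump = 5. G_3 = 4.
G_3 = 4. HB_7(4) = 4. Bump = 4. G_4 = 3.
G_4 = 3. HB_8(3) = 3. Bump = 3. G_5 = 2.
G_5 = 2. HB_9(2) = 2. Bump = 2. G_6 = 1.
G_6 = 1. HB_10(1) = 1. Bump = 1. G_7 = 0.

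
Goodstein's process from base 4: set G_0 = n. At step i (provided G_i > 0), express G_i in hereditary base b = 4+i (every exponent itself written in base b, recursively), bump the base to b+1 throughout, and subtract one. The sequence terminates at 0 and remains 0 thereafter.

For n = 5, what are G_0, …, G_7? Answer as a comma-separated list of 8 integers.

G_0 = 5. HB_4(5) = 4 + 1. Bump = 6. G_1 = 5.
G_1 = 5. HB_5(5) = 5. Bump = 6. G_2 = 5.
G_2 = 5. HB_6(5) = 5. Bump = 5. G_3 = 4.
G_3 = 4. HB_7(4) = 4. Bump = 4. G_4 = 3.
G_4 = 3. HB_8(3) = 3. Bump = 3. G_5 = 2.
G_5 = 2. HB_9(2) = 2. Bump = 2. G_6 = 1.
G_6 = 1. HB_10(1) = 1. Bump = 1. G_7 = 0.

5, 5, 5, 4, 3, 2, 1, 0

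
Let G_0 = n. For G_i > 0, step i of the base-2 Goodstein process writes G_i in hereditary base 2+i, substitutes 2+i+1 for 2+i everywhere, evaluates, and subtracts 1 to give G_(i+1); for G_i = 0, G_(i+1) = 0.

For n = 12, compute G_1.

12 —HB2→ 2^(2 + 1) + 2^2 —bump→ 3^(3 + 1) + 3^3 = 108 —(−1)→ 107
107 —HB3→ 3^(3 + 1) + 2·3^2 + 2·3 + 2 —bump→ 4^(4 + 1) + 2·4^2 + 2·4 + 2 = 1066 —(−1)→ 1065

107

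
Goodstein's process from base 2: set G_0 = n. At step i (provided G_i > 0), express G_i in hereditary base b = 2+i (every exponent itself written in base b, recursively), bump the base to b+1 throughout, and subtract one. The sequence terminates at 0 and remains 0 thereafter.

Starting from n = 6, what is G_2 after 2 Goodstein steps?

257

G_0 = 6. HB_2(6) = 2^2 + 2. Bump = 30. G_1 = 29.
G_1 = 29. HB_3(29) = 3^3 + 2. Bump = 258. G_2 = 257.
G_2 = 257. HB_4(257) = 4^4 + 1. Bump = 3126. G_3 = 3125.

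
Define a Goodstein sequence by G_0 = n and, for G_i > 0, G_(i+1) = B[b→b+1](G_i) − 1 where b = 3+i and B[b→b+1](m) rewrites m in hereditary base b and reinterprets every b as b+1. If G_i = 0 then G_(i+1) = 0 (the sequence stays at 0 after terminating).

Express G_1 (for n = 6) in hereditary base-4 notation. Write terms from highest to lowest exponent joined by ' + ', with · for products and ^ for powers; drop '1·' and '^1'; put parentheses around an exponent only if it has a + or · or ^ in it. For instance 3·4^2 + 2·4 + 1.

4 + 3

6 —HB3→ 2·3 —bump→ 2·4 = 8 —(−1)→ 7
7 —HB4→ 4 + 3 —bump→ 5 + 3 = 8 —(−1)→ 7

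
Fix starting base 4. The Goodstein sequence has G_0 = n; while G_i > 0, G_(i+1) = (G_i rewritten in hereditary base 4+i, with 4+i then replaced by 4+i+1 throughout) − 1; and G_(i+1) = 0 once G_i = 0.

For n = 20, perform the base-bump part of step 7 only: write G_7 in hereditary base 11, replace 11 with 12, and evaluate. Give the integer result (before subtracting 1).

116

i=0: 20 = 4^2 + 4 (b=4); 4→5: 5^2 + 5 = 30; 30−1 = 29
i=1: 29 = 5^2 + 4 (b=5); 5→6: 6^2 + 4 = 40; 40−1 = 39
i=2: 39 = 6^2 + 3 (b=6); 6→7: 7^2 + 3 = 52; 52−1 = 51
i=3: 51 = 7^2 + 2 (b=7); 7→8: 8^2 + 2 = 66; 66−1 = 65
i=4: 65 = 8^2 + 1 (b=8); 8→9: 9^2 + 1 = 82; 82−1 = 81
i=5: 81 = 9^2 (b=9); 9→10: 10^2 = 100; 100−1 = 99
i=6: 99 = 9·10 + 9 (b=10); 10→11: 9·11 + 9 = 108; 108−1 = 107
i=7: 107 = 9·11 + 8 (b=11); 11→12: 9·12 + 8 = 116; 116−1 = 115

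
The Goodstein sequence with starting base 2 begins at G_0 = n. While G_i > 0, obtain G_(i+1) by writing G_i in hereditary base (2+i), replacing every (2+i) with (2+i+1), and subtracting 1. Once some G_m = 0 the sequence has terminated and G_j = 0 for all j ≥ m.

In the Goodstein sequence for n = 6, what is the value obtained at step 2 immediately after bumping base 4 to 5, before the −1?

G_0 = 6. HB_2(6) = 2^2 + 2. Bump = 30. G_1 = 29.
G_1 = 29. HB_3(29) = 3^3 + 2. Bump = 258. G_2 = 257.
G_2 = 257. HB_4(257) = 4^4 + 1. Bump = 3126. G_3 = 3125.

3126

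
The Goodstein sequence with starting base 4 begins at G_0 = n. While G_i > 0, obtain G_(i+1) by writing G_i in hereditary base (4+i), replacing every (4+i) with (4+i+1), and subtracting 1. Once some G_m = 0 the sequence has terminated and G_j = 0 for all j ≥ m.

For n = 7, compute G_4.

7

G_0 = 7. HB_4(7) = 4 + 3. Bump = 8. G_1 = 7.
G_1 = 7. HB_5(7) = 5 + 2. Bump = 8. G_2 = 7.
G_2 = 7. HB_6(7) = 6 + 1. Bump = 8. G_3 = 7.
G_3 = 7. HB_7(7) = 7. Bump = 8. G_4 = 7.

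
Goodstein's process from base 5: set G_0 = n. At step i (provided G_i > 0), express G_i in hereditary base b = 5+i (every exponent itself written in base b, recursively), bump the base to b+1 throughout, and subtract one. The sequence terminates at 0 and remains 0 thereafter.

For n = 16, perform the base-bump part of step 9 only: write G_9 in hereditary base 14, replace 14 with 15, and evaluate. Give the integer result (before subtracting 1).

G_0 = 16. HB_5(16) = 3·5 + 1. Bump = 19. G_1 = 18.
G_1 = 18. HB_6(18) = 3·6. Bump = 21. G_2 = 20.
G_2 = 20. HB_7(20) = 2·7 + 6. Bump = 22. G_3 = 21.
G_3 = 21. HB_8(21) = 2·8 + 5. Bump = 23. G_4 = 22.
G_4 = 22. HB_9(22) = 2·9 + 4. Bump = 24. G_5 = 23.
G_5 = 23. HB_10(23) = 2·10 + 3. Bump = 25. G_6 = 24.
G_6 = 24. HB_11(24) = 2·11 + 2. Bump = 26. G_7 = 25.
G_7 = 25. HB_12(25) = 2·12 + 1. Bump = 27. G_8 = 26.
G_8 = 26. HB_13(26) = 2·13. Bump = 28. G_9 = 27.

28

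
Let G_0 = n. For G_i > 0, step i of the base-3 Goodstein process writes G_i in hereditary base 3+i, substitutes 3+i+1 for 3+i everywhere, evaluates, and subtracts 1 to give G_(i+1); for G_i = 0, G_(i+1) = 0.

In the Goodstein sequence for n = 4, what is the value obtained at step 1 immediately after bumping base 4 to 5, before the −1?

G_0 = 4. HB_3(4) = 3 + 1. Bump = 5. G_1 = 4.
G_1 = 4. HB_4(4) = 4. Bump = 5. G_2 = 4.

5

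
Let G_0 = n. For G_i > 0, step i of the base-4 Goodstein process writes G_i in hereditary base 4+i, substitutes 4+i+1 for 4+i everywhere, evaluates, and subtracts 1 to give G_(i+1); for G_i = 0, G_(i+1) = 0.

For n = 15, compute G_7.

26

(0) 15|_4 = 3·4 + 3 ↦ 3·5 + 3|_5 = 18 ⇒ 17
(1) 17|_5 = 3·5 + 2 ↦ 3·6 + 2|_6 = 20 ⇒ 19
(2) 19|_6 = 3·6 + 1 ↦ 3·7 + 1|_7 = 22 ⇒ 21
(3) 21|_7 = 3·7 ↦ 3·8|_8 = 24 ⇒ 23
(4) 23|_8 = 2·8 + 7 ↦ 2·9 + 7|_9 = 25 ⇒ 24
(5) 24|_9 = 2·9 + 6 ↦ 2·10 + 6|_10 = 26 ⇒ 25
(6) 25|_10 = 2·10 + 5 ↦ 2·11 + 5|_11 = 27 ⇒ 26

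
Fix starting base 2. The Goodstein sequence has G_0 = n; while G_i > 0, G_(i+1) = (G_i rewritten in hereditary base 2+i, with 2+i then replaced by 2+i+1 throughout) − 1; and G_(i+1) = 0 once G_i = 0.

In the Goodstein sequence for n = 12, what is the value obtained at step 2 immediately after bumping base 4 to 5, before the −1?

12 —HB2→ 2^(2 + 1) + 2^2 —bump→ 3^(3 + 1) + 3^3 = 108 —(−1)→ 107
107 —HB3→ 3^(3 + 1) + 2·3^2 + 2·3 + 2 —bump→ 4^(4 + 1) + 2·4^2 + 2·4 + 2 = 1066 —(−1)→ 1065

15686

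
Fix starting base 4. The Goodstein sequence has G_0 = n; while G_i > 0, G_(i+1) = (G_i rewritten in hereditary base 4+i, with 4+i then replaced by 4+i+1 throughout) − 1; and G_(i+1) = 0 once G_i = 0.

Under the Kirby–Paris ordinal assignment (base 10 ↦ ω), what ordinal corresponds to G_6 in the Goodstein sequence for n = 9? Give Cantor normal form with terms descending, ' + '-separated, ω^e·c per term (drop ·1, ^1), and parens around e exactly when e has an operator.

i=0: 9 = 2·4 + 1 (b=4); 4→5: 2·5 + 1 = 11; 11−1 = 10
i=1: 10 = 2·5 (b=5); 5→6: 2·6 = 12; 12−1 = 11
i=2: 11 = 6 + 5 (b=6); 6→7: 7 + 5 = 12; 12−1 = 11
i=3: 11 = 7 + 4 (b=7); 7→8: 8 + 4 = 12; 12−1 = 11
i=4: 11 = 8 + 3 (b=8); 8→9: 9 + 3 = 12; 12−1 = 11
i=5: 11 = 9 + 2 (b=9); 9→10: 10 + 2 = 12; 12−1 = 11
i=6: 11 = 10 + 1 (b=10); 10→11: 11 + 1 = 12; 12−1 = 11

ω + 1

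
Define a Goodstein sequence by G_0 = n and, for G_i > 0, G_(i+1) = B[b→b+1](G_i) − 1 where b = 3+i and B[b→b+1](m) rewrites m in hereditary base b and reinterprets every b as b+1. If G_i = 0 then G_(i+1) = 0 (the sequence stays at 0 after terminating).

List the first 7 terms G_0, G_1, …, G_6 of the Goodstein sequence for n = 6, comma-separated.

6, 7, 7, 7, 7, 7, 6

(0) 6|_3 = 2·3 ↦ 2·4|_4 = 8 ⇒ 7
(1) 7|_4 = 4 + 3 ↦ 5 + 3|_5 = 8 ⇒ 7
(2) 7|_5 = 5 + 2 ↦ 6 + 2|_6 = 8 ⇒ 7
(3) 7|_6 = 6 + 1 ↦ 7 + 1|_7 = 8 ⇒ 7
(4) 7|_7 = 7 ↦ 8|_8 = 8 ⇒ 7
(5) 7|_8 = 7 ↦ 7|_9 = 7 ⇒ 6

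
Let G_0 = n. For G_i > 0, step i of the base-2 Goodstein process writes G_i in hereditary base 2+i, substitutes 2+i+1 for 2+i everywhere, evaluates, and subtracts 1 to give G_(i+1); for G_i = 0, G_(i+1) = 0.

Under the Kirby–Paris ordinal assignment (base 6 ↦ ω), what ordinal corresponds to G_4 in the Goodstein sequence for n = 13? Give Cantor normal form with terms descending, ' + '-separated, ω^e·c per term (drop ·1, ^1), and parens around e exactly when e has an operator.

base 2: 13 = 2^(2 + 1) + 2^2 + 1; at 3: 3^(3 + 1) + 3^3 + 1 = 109; next = 108
base 3: 108 = 3^(3 + 1) + 3^3; at 4: 4^(4 + 1) + 4^4 = 1280; next = 1279
base 4: 1279 = 4^(4 + 1) + 3·4^3 + 3·4^2 + 3·4 + 3; at 5: 5^(5 + 1) + 3·5^3 + 3·5^2 + 3·5 + 3 = 16093; next = 16092
base 5: 16092 = 5^(5 + 1) + 3·5^3 + 3·5^2 + 3·5 + 2; at 6: 6^(6 + 1) + 3·6^3 + 3·6^2 + 3·6 + 2 = 280712; next = 280711
base 6: 280711 = 6^(6 + 1) + 3·6^3 + 3·6^2 + 3·6 + 1; at 7: 7^(7 + 1) + 3·7^3 + 3·7^2 + 3·7 + 1 = 5765999; next = 5765998

ω^(ω + 1) + ω^3·3 + ω^2·3 + ω·3 + 1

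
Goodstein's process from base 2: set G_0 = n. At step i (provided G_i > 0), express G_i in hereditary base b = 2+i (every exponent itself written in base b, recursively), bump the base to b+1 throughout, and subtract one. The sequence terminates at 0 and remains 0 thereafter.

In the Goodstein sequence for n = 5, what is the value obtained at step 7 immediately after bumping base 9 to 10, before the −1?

G_0 = 5. HB_2(5) = 2^2 + 1. Bump = 28. G_1 = 27.
G_1 = 27. HB_3(27) = 3^3. Bump = 256. G_2 = 255.
G_2 = 255. HB_4(255) = 3·4^3 + 3·4^2 + 3·4 + 3. Bump = 468. G_3 = 467.
G_3 = 467. HB_5(467) = 3·5^3 + 3·5^2 + 3·5 + 2. Bump = 776. G_4 = 775.
G_4 = 775. HB_6(775) = 3·6^3 + 3·6^2 + 3·6 + 1. Bump = 1198. G_5 = 1197.
G_5 = 1197. HB_7(1197) = 3·7^3 + 3·7^2 + 3·7. Bump = 1752. G_6 = 1751.
G_6 = 1751. HB_8(1751) = 3·8^3 + 3·8^2 + 2·8 + 7. Bump = 2455. G_7 = 2454.

3326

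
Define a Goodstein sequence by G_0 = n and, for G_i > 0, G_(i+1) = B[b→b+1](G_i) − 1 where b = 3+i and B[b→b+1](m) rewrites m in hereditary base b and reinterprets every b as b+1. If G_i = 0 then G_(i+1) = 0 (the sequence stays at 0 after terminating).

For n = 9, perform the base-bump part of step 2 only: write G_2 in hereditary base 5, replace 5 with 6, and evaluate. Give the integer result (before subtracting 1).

20

9 —HB3→ 3^2 —bump→ 4^2 = 16 —(−1)→ 15
15 —HB4→ 3·4 + 3 —bump→ 3·5 + 3 = 18 —(−1)→ 17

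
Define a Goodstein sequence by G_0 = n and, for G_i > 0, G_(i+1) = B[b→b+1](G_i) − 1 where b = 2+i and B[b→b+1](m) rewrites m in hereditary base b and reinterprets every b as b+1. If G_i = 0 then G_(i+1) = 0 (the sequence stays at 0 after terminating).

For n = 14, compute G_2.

G_0 = 14. HB_2(14) = 2^(2 + 1) + 2^2 + 2. Bump = 111. G_1 = 110.
G_1 = 110. HB_3(110) = 3^(3 + 1) + 3^3 + 2. Bump = 1282. G_2 = 1281.

1281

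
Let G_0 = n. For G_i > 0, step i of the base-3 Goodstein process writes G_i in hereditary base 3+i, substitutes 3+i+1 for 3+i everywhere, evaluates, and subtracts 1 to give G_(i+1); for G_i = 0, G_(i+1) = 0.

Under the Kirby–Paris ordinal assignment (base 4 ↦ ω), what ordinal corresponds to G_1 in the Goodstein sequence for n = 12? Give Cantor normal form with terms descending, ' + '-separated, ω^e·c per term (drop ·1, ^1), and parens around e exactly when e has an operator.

ω^2 + 3

i=0: 12 = 3^2 + 3 (b=3); 3→4: 4^2 + 4 = 20; 20−1 = 19
i=1: 19 = 4^2 + 3 (b=4); 4→5: 5^2 + 3 = 28; 28−1 = 27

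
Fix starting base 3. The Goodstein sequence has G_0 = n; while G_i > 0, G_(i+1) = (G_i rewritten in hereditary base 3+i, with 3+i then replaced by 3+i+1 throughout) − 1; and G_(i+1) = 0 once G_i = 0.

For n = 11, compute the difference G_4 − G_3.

4

[0] 11 ≡ 3^2 + 2 (base 3). Lift 4: 18. −1: 17.
[1] 17 ≡ 4^2 + 1 (base 4). Lift 5: 26. −1: 25.
[2] 25 ≡ 5^2 (base 5). Lift 6: 36. −1: 35.
[3] 35 ≡ 5·6 + 5 (base 6). Lift 7: 40. −1: 39.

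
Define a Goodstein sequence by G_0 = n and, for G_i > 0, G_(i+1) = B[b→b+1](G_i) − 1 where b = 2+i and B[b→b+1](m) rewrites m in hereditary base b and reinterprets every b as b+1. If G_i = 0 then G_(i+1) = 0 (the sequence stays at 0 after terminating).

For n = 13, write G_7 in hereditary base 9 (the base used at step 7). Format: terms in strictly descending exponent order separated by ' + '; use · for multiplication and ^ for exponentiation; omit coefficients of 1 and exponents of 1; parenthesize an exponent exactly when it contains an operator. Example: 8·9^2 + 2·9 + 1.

9^(9 + 1) + 3·9^3 + 3·9^2 + 2·9 + 6

G_0=13  [base 2] 2^(2 + 1) + 2^2 + 1  →[2↦3]→  3^(3 + 1) + 3^3 + 1 = 109  −1 ⇒ G_1=108
G_1=108  [base 3] 3^(3 + 1) + 3^3  →[3↦4]→  4^(4 + 1) + 4^4 = 1280  −1 ⇒ G_2=1279
G_2=1279  [base 4] 4^(4 + 1) + 3·4^3 + 3·4^2 + 3·4 + 3  →[4↦5]→  5^(5 + 1) + 3·5^3 + 3·5^2 + 3·5 + 3 = 16093  −1 ⇒ G_3=16092
G_3=16092  [base 5] 5^(5 + 1) + 3·5^3 + 3·5^2 + 3·5 + 2  →[5↦6]→  6^(6 + 1) + 3·6^3 + 3·6^2 + 3·6 + 2 = 280712  −1 ⇒ G_4=280711
G_4=280711  [base 6] 6^(6 + 1) + 3·6^3 + 3·6^2 + 3·6 + 1  →[6↦7]→  7^(7 + 1) + 3·7^3 + 3·7^2 + 3·7 + 1 = 5765999  −1 ⇒ G_5=5765998
G_5=5765998  [base 7] 7^(7 + 1) + 3·7^3 + 3·7^2 + 3·7  →[7↦8]→  8^(8 + 1) + 3·8^3 + 3·8^2 + 3·8 = 134219480  −1 ⇒ G_6=134219479
G_6=134219479  [base 8] 8^(8 + 1) + 3·8^3 + 3·8^2 + 2·8 + 7  →[8↦9]→  9^(9 + 1) + 3·9^3 + 3·9^2 + 2·9 + 7 = 3486786856  −1 ⇒ G_7=3486786855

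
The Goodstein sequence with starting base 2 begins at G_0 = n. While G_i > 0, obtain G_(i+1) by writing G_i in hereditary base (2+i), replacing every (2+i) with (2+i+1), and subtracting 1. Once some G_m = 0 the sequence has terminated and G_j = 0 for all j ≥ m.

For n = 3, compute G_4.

1

step 0: 3 = 2 + 1; sub 3 for 2: 3 + 1; = 4; G_1 = 4−1 = 3
step 1: 3 = 3; sub 4 for 3: 4; = 4; G_2 = 4−1 = 3
step 2: 3 = 3; sub 5 for 4: 3; = 3; G_3 = 3−1 = 2
step 3: 2 = 2; sub 6 for 5: 2; = 2; G_4 = 2−1 = 1
step 4: 1 = 1; sub 7 for 6: 1; = 1; G_5 = 1−1 = 0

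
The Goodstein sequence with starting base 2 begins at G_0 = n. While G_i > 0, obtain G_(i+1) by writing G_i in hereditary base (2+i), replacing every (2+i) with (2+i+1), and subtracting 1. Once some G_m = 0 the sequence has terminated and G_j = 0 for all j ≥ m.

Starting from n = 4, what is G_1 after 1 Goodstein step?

26

G_0 = 4. HB_2(4) = 2^2. Bump = 27. G_1 = 26.
G_1 = 26. HB_3(26) = 2·3^2 + 2·3 + 2. Bump = 42. G_2 = 41.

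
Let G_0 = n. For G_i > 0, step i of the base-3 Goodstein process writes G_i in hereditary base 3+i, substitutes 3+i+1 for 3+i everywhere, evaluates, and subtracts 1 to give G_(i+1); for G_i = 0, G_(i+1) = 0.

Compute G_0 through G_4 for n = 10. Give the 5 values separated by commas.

10, 16, 24, 27, 30

G_0=10  [base 3] 3^2 + 1  →[3↦4]→  4^2 + 1 = 17  −1 ⇒ G_1=16
G_1=16  [base 4] 4^2  →[4↦5]→  5^2 = 25  −1 ⇒ G_2=24
G_2=24  [base 5] 4·5 + 4  →[5↦6]→  4·6 + 4 = 28  −1 ⇒ G_3=27
G_3=27  [base 6] 4·6 + 3  →[6↦7]→  4·7 + 3 = 31  −1 ⇒ G_4=30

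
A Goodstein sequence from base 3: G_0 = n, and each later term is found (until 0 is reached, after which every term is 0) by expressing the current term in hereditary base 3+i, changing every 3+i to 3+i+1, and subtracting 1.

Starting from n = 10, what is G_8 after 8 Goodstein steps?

base 3: 10 = 3^2 + 1; at 4: 4^2 + 1 = 17; next = 16
base 4: 16 = 4^2; at 5: 5^2 = 25; next = 24
base 5: 24 = 4·5 + 4; at 6: 4·6 + 4 = 28; next = 27
base 6: 27 = 4·6 + 3; at 7: 4·7 + 3 = 31; next = 30
base 7: 30 = 4·7 + 2; at 8: 4·8 + 2 = 34; next = 33
base 8: 33 = 4·8 + 1; at 9: 4·9 + 1 = 37; next = 36
base 9: 36 = 4·9; at 10: 4·10 = 40; next = 39
base 10: 39 = 3·10 + 9; at 11: 3·11 + 9 = 42; next = 41

41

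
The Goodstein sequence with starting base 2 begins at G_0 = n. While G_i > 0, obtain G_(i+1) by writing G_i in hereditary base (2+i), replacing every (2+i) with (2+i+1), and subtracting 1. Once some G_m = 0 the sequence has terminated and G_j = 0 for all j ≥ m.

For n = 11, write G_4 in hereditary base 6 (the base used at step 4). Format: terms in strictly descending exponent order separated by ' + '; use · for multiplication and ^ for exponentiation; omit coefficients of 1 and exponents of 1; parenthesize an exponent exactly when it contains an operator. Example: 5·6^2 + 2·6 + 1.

6^(6 + 1) + 1

G_0=11  [base 2] 2^(2 + 1) + 2 + 1  →[2↦3]→  3^(3 + 1) + 3 + 1 = 85  −1 ⇒ G_1=84
G_1=84  [base 3] 3^(3 + 1) + 3  →[3↦4]→  4^(4 + 1) + 4 = 1028  −1 ⇒ G_2=1027
G_2=1027  [base 4] 4^(4 + 1) + 3  →[4↦5]→  5^(5 + 1) + 3 = 15628  −1 ⇒ G_3=15627
G_3=15627  [base 5] 5^(5 + 1) + 2  →[5↦6]→  6^(6 + 1) + 2 = 279938  −1 ⇒ G_4=279937
G_4=279937  [base 6] 6^(6 + 1) + 1  →[6↦7]→  7^(7 + 1) + 1 = 5764802  −1 ⇒ G_5=5764801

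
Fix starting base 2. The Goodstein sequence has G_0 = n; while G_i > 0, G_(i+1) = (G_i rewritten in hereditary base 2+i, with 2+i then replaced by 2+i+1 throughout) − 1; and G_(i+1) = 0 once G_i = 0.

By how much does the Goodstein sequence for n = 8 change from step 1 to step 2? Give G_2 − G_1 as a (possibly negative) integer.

473

[0] 8 ≡ 2^(2 + 1) (base 2). Lift 3: 81. −1: 80.
[1] 80 ≡ 2·3^3 + 2·3^2 + 2·3 + 2 (base 3). Lift 4: 554. −1: 553.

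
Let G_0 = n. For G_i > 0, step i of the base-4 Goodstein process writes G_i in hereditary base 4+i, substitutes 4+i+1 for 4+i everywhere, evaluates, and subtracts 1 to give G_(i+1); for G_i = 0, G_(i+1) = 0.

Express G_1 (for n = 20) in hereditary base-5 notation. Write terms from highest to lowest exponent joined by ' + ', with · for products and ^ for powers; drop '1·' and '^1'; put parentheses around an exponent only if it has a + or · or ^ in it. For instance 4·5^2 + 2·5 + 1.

G_0 = 20. HB_4(20) = 4^2 + 4. Bump = 30. G_1 = 29.
G_1 = 29. HB_5(29) = 5^2 + 4. Bump = 40. G_2 = 39.

5^2 + 4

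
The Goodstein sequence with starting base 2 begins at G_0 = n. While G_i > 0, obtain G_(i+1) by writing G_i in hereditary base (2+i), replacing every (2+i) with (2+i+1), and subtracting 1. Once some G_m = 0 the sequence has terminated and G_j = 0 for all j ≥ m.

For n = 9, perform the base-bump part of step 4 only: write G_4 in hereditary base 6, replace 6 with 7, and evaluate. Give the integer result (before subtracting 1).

2471827

step 0: 9 = 2^(2 + 1) + 1; sub 3 for 2: 3^(3 + 1) + 1; = 82; G_1 = 82−1 = 81
step 1: 81 = 3^(3 + 1); sub 4 for 3: 4^(4 + 1); = 1024; G_2 = 1024−1 = 1023
step 2: 1023 = 3·4^4 + 3·4^3 + 3·4^2 + 3·4 + 3; sub 5 for 4: 3·5^5 + 3·5^3 + 3·5^2 + 3·5 + 3; = 9843; G_3 = 9843−1 = 9842
step 3: 9842 = 3·5^5 + 3·5^3 + 3·5^2 + 3·5 + 2; sub 6 for 5: 3·6^6 + 3·6^3 + 3·6^2 + 3·6 + 2; = 140744; G_4 = 140744−1 = 140743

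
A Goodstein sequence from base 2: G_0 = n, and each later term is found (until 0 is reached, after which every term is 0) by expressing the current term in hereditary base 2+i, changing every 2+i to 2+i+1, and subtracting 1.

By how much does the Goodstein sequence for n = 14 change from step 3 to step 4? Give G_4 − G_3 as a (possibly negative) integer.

(0) 14|_2 = 2^(2 + 1) + 2^2 + 2 ↦ 3^(3 + 1) + 3^3 + 3|_3 = 111 ⇒ 110
(1) 110|_3 = 3^(3 + 1) + 3^3 + 2 ↦ 4^(4 + 1) + 4^4 + 2|_4 = 1282 ⇒ 1281
(2) 1281|_4 = 4^(4 + 1) + 4^4 + 1 ↦ 5^(5 + 1) + 5^5 + 1|_5 = 18751 ⇒ 18750
(3) 18750|_5 = 5^(5 + 1) + 5^5 ↦ 6^(6 + 1) + 6^6|_6 = 326592 ⇒ 326591

307841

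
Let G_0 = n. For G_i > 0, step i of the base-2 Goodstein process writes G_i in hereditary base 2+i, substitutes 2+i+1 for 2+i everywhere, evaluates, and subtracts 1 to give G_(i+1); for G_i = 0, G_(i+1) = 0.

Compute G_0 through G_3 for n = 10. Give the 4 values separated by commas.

10, 83, 1025, 15625

10 —HB2→ 2^(2 + 1) + 2 —bump→ 3^(3 + 1) + 3 = 84 —(−1)→ 83
83 —HB3→ 3^(3 + 1) + 2 —bump→ 4^(4 + 1) + 2 = 1026 —(−1)→ 1025
1025 —HB4→ 4^(4 + 1) + 1 —bump→ 5^(5 + 1) + 1 = 15626 —(−1)→ 15625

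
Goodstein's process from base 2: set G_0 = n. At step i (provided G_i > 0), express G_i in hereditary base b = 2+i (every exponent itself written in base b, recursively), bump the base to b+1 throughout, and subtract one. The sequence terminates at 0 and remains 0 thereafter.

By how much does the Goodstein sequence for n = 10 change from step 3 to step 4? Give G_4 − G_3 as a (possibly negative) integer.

264310

(0) 10|_2 = 2^(2 + 1) + 2 ↦ 3^(3 + 1) + 3|_3 = 84 ⇒ 83
(1) 83|_3 = 3^(3 + 1) + 2 ↦ 4^(4 + 1) + 2|_4 = 1026 ⇒ 1025
(2) 1025|_4 = 4^(4 + 1) + 1 ↦ 5^(5 + 1) + 1|_5 = 15626 ⇒ 15625
(3) 15625|_5 = 5^(5 + 1) ↦ 6^(6 + 1)|_6 = 279936 ⇒ 279935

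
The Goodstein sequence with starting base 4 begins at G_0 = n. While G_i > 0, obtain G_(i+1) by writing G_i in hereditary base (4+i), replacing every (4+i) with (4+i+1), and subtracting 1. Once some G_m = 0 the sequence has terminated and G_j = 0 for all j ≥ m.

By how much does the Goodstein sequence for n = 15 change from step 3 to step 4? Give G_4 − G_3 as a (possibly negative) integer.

2

step 0: 15 = 3·4 + 3; sub 5 for 4: 3·5 + 3; = 18; G_1 = 18−1 = 17
step 1: 17 = 3·5 + 2; sub 6 for 5: 3·6 + 2; = 20; G_2 = 20−1 = 19
step 2: 19 = 3·6 + 1; sub 7 for 6: 3·7 + 1; = 22; G_3 = 22−1 = 21
step 3: 21 = 3·7; sub 8 for 7: 3·8; = 24; G_4 = 24−1 = 23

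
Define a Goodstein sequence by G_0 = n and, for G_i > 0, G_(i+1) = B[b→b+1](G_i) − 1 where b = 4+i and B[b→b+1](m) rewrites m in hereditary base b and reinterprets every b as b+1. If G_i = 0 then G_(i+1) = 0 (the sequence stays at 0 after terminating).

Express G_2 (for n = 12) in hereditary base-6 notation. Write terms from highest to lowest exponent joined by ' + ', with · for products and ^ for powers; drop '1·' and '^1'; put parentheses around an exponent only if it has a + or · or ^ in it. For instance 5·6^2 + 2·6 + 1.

2·6 + 3

[0] 12 ≡ 3·4 (base 4). Lift 5: 15. −1: 14.
[1] 14 ≡ 2·5 + 4 (base 5). Lift 6: 16. −1: 15.
[2] 15 ≡ 2·6 + 3 (base 6). Lift 7: 17. −1: 16.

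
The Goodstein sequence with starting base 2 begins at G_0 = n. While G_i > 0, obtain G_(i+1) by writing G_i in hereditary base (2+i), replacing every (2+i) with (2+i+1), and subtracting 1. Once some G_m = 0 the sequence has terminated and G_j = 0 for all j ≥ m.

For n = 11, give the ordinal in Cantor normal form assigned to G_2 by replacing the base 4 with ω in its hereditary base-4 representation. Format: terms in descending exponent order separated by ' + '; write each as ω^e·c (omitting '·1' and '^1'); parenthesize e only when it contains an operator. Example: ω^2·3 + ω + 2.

step 0: 11 = 2^(2 + 1) + 2 + 1; sub 3 for 2: 3^(3 + 1) + 3 + 1; = 85; G_1 = 85−1 = 84
step 1: 84 = 3^(3 + 1) + 3; sub 4 for 3: 4^(4 + 1) + 4; = 1028; G_2 = 1028−1 = 1027
step 2: 1027 = 4^(4 + 1) + 3; sub 5 for 4: 5^(5 + 1) + 3; = 15628; G_3 = 15628−1 = 15627

ω^(ω + 1) + 3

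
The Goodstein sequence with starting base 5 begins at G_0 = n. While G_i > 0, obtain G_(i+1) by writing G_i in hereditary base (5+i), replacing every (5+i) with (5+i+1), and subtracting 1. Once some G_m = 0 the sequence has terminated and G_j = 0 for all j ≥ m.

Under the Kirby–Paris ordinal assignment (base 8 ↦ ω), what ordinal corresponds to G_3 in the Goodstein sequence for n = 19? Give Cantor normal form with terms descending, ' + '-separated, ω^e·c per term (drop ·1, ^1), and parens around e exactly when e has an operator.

ω·3 + 1

i=0: 19 = 3·5 + 4 (b=5); 5→6: 3·6 + 4 = 22; 22−1 = 21
i=1: 21 = 3·6 + 3 (b=6); 6→7: 3·7 + 3 = 24; 24−1 = 23
i=2: 23 = 3·7 + 2 (b=7); 7→8: 3·8 + 2 = 26; 26−1 = 25
i=3: 25 = 3·8 + 1 (b=8); 8→9: 3·9 + 1 = 28; 28−1 = 27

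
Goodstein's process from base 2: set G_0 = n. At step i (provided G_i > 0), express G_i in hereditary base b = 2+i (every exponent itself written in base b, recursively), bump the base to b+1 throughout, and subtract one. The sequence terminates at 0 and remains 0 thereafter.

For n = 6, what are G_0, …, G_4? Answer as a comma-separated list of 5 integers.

6, 29, 257, 3125, 46655

step 0: 6 = 2^2 + 2; sub 3 for 2: 3^3 + 3; = 30; G_1 = 30−1 = 29
step 1: 29 = 3^3 + 2; sub 4 for 3: 4^4 + 2; = 258; G_2 = 258−1 = 257
step 2: 257 = 4^4 + 1; sub 5 for 4: 5^5 + 1; = 3126; G_3 = 3126−1 = 3125
step 3: 3125 = 5^5; sub 6 for 5: 6^6; = 46656; G_4 = 46656−1 = 46655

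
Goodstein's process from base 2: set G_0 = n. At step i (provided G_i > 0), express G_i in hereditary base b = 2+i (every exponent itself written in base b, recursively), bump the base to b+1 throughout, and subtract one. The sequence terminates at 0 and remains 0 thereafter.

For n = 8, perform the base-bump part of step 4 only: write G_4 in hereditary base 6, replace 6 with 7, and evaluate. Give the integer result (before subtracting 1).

step 0: 8 = 2^(2 + 1); sub 3 for 2: 3^(3 + 1); = 81; G_1 = 81−1 = 80
step 1: 80 = 2·3^3 + 2·3^2 + 2·3 + 2; sub 4 for 3: 2·4^4 + 2·4^2 + 2·4 + 2; = 554; G_2 = 554−1 = 553
step 2: 553 = 2·4^4 + 2·4^2 + 2·4 + 1; sub 5 for 4: 2·5^5 + 2·5^2 + 2·5 + 1; = 6311; G_3 = 6311−1 = 6310
step 3: 6310 = 2·5^5 + 2·5^2 + 2·5; sub 6 for 5: 2·6^6 + 2·6^2 + 2·6; = 93396; G_4 = 93396−1 = 93395
step 4: 93395 = 2·6^6 + 2·6^2 + 6 + 5; sub 7 for 6: 2·7^7 + 2·7^2 + 7 + 5; = 1647196; G_5 = 1647196−1 = 1647195

1647196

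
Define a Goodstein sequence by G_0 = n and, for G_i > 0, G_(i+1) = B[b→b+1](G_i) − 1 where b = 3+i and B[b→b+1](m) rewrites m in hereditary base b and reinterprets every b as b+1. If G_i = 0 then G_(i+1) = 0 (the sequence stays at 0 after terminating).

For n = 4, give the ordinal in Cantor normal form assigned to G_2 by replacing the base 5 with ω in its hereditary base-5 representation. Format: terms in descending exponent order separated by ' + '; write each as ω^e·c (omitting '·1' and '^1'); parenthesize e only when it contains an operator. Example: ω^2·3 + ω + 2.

4

G_0=4  [base 3] 3 + 1  →[3↦4]→  4 + 1 = 5  −1 ⇒ G_1=4
G_1=4  [base 4] 4  →[4↦5]→  5 = 5  −1 ⇒ G_2=4
G_2=4  [base 5] 4  →[5↦6]→  4 = 4  −1 ⇒ G_3=3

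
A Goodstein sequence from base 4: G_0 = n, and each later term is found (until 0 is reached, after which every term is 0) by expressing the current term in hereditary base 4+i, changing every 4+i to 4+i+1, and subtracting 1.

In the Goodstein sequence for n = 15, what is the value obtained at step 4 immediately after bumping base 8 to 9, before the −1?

[0] 15 ≡ 3·4 + 3 (base 4). Lift 5: 18. −1: 17.
[1] 17 ≡ 3·5 + 2 (base 5). Lift 6: 20. −1: 19.
[2] 19 ≡ 3·6 + 1 (base 6). Lift 7: 22. −1: 21.
[3] 21 ≡ 3·7 (base 7). Lift 8: 24. −1: 23.
[4] 23 ≡ 2·8 + 7 (base 8). Lift 9: 25. −1: 24.

25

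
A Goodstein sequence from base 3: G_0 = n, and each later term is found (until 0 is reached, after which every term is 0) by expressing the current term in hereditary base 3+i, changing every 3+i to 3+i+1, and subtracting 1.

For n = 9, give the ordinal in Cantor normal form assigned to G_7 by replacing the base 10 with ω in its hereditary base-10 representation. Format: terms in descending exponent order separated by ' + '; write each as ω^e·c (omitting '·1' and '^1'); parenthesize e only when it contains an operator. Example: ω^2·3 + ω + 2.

base 3: 9 = 3^2; at 4: 4^2 = 16; next = 15
base 4: 15 = 3·4 + 3; at 5: 3·5 + 3 = 18; next = 17
base 5: 17 = 3·5 + 2; at 6: 3·6 + 2 = 20; next = 19
base 6: 19 = 3·6 + 1; at 7: 3·7 + 1 = 22; next = 21
base 7: 21 = 3·7; at 8: 3·8 = 24; next = 23
base 8: 23 = 2·8 + 7; at 9: 2·9 + 7 = 25; next = 24
base 9: 24 = 2·9 + 6; at 10: 2·10 + 6 = 26; next = 25
base 10: 25 = 2·10 + 5; at 11: 2·11 + 5 = 27; next = 26

ω·2 + 5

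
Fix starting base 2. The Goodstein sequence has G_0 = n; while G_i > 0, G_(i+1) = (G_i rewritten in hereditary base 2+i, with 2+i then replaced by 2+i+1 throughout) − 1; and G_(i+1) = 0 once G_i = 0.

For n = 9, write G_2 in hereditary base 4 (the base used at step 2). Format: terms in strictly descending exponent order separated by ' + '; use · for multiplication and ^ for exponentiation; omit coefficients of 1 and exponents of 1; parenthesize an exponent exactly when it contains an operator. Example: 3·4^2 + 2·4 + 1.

3·4^4 + 3·4^3 + 3·4^2 + 3·4 + 3

step 0: 9 = 2^(2 + 1) + 1; sub 3 for 2: 3^(3 + 1) + 1; = 82; G_1 = 82−1 = 81
step 1: 81 = 3^(3 + 1); sub 4 for 3: 4^(4 + 1); = 1024; G_2 = 1024−1 = 1023
step 2: 1023 = 3·4^4 + 3·4^3 + 3·4^2 + 3·4 + 3; sub 5 for 4: 3·5^5 + 3·5^3 + 3·5^2 + 3·5 + 3; = 9843; G_3 = 9843−1 = 9842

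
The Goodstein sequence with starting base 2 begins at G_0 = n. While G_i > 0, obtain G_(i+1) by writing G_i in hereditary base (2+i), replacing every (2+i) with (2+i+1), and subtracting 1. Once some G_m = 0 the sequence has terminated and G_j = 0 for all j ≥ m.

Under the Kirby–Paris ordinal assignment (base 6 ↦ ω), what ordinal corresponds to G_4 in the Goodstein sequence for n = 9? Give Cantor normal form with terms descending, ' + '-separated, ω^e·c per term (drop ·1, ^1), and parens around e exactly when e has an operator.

ω^ω·3 + ω^3·3 + ω^2·3 + ω·3 + 1

G_0 = 9. HB_2(9) = 2^(2 + 1) + 1. Bump = 82. G_1 = 81.
G_1 = 81. HB_3(81) = 3^(3 + 1). Bump = 1024. G_2 = 1023.
G_2 = 1023. HB_4(1023) = 3·4^4 + 3·4^3 + 3·4^2 + 3·4 + 3. Bump = 9843. G_3 = 9842.
G_3 = 9842. HB_5(9842) = 3·5^5 + 3·5^3 + 3·5^2 + 3·5 + 2. Bump = 140744. G_4 = 140743.
G_4 = 140743. HB_6(140743) = 3·6^6 + 3·6^3 + 3·6^2 + 3·6 + 1. Bump = 2471827. G_5 = 2471826.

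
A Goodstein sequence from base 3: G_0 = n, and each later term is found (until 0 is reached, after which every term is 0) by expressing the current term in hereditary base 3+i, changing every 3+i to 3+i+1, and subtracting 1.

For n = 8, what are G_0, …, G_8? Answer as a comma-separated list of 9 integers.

8, 9, 10, 11, 11, 11, 11, 11, 11

i=0: 8 = 2·3 + 2 (b=3); 3→4: 2·4 + 2 = 10; 10−1 = 9
i=1: 9 = 2·4 + 1 (b=4); 4→5: 2·5 + 1 = 11; 11−1 = 10
i=2: 10 = 2·5 (b=5); 5→6: 2·6 = 12; 12−1 = 11
i=3: 11 = 6 + 5 (b=6); 6→7: 7 + 5 = 12; 12−1 = 11
i=4: 11 = 7 + 4 (b=7); 7→8: 8 + 4 = 12; 12−1 = 11
i=5: 11 = 8 + 3 (b=8); 8→9: 9 + 3 = 12; 12−1 = 11
i=6: 11 = 9 + 2 (b=9); 9→10: 10 + 2 = 12; 12−1 = 11
i=7: 11 = 10 + 1 (b=10); 10→11: 11 + 1 = 12; 12−1 = 11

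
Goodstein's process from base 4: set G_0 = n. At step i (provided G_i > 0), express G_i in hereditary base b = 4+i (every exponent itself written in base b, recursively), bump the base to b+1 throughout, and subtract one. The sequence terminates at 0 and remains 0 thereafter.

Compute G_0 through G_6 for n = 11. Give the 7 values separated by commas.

G_0 = 11. HB_4(11) = 2·4 + 3. Bump = 13. G_1 = 12.
G_1 = 12. HB_5(12) = 2·5 + 2. Bump = 14. G_2 = 13.
G_2 = 13. HB_6(13) = 2·6 + 1. Bump = 15. G_3 = 14.
G_3 = 14. HB_7(14) = 2·7. Bump = 16. G_4 = 15.
G_4 = 15. HB_8(15) = 8 + 7. Bump = 16. G_5 = 15.
G_5 = 15. HB_9(15) = 9 + 6. Bump = 16. G_6 = 15.

11, 12, 13, 14, 15, 15, 15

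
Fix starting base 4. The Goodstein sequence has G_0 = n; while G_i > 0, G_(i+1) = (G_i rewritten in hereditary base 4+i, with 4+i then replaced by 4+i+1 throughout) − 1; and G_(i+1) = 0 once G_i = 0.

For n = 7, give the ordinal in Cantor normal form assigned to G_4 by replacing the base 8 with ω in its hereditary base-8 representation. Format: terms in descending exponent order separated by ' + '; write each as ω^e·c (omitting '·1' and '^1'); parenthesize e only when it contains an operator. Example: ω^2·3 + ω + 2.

G_0=7  [base 4] 4 + 3  →[4↦5]→  5 + 3 = 8  −1 ⇒ G_1=7
G_1=7  [base 5] 5 + 2  →[5↦6]→  6 + 2 = 8  −1 ⇒ G_2=7
G_2=7  [base 6] 6 + 1  →[6↦7]→  7 + 1 = 8  −1 ⇒ G_3=7
G_3=7  [base 7] 7  →[7↦8]→  8 = 8  −1 ⇒ G_4=7
G_4=7  [base 8] 7  →[8↦9]→  7 = 7  −1 ⇒ G_5=6

7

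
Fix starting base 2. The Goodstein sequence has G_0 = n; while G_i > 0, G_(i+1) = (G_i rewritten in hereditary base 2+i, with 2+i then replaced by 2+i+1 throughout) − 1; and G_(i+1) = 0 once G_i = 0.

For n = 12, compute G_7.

i=0: 12 = 2^(2 + 1) + 2^2 (b=2); 2→3: 3^(3 + 1) + 3^3 = 108; 108−1 = 107
i=1: 107 = 3^(3 + 1) + 2·3^2 + 2·3 + 2 (b=3); 3→4: 4^(4 + 1) + 2·4^2 + 2·4 + 2 = 1066; 1066−1 = 1065
i=2: 1065 = 4^(4 + 1) + 2·4^2 + 2·4 + 1 (b=4); 4→5: 5^(5 + 1) + 2·5^2 + 2·5 + 1 = 15686; 15686−1 = 15685
i=3: 15685 = 5^(5 + 1) + 2·5^2 + 2·5 (b=5); 5→6: 6^(6 + 1) + 2·6^2 + 2·6 = 280020; 280020−1 = 280019
i=4: 280019 = 6^(6 + 1) + 2·6^2 + 6 + 5 (b=6); 6→7: 7^(7 + 1) + 2·7^2 + 7 + 5 = 5764911; 5764911−1 = 5764910
i=5: 5764910 = 7^(7 + 1) + 2·7^2 + 7 + 4 (b=7); 7→8: 8^(8 + 1) + 2·8^2 + 8 + 4 = 134217868; 134217868−1 = 134217867
i=6: 134217867 = 8^(8 + 1) + 2·8^2 + 8 + 3 (b=8); 8→9: 9^(9 + 1) + 2·9^2 + 9 + 3 = 3486784575; 3486784575−1 = 3486784574
i=7: 3486784574 = 9^(9 + 1) + 2·9^2 + 9 + 2 (b=9); 9→10: 10^(10 + 1) + 2·10^2 + 10 + 2 = 100000000212; 100000000212−1 = 100000000211

3486784574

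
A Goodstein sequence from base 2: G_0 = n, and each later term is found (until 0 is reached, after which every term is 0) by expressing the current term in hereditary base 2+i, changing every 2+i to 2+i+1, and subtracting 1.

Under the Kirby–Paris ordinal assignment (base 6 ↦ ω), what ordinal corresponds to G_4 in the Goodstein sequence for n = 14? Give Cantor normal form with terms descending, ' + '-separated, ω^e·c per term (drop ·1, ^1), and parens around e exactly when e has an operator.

ω^(ω + 1) + ω^5·5 + ω^4·5 + ω^3·5 + ω^2·5 + ω·5 + 5

(0) 14|_2 = 2^(2 + 1) + 2^2 + 2 ↦ 3^(3 + 1) + 3^3 + 3|_3 = 111 ⇒ 110
(1) 110|_3 = 3^(3 + 1) + 3^3 + 2 ↦ 4^(4 + 1) + 4^4 + 2|_4 = 1282 ⇒ 1281
(2) 1281|_4 = 4^(4 + 1) + 4^4 + 1 ↦ 5^(5 + 1) + 5^5 + 1|_5 = 18751 ⇒ 18750
(3) 18750|_5 = 5^(5 + 1) + 5^5 ↦ 6^(6 + 1) + 6^6|_6 = 326592 ⇒ 326591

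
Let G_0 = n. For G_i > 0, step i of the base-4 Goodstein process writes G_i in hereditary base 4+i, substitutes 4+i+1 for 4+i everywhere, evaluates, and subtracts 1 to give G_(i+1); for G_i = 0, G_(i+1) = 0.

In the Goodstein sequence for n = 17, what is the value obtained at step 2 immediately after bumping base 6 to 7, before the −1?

40

17 —HB4→ 4^2 + 1 —bump→ 5^2 + 1 = 26 —(−1)→ 25
25 —HB5→ 5^2 —bump→ 6^2 = 36 —(−1)→ 35
35 —HB6→ 5·6 + 5 —bump→ 5·7 + 5 = 40 —(−1)→ 39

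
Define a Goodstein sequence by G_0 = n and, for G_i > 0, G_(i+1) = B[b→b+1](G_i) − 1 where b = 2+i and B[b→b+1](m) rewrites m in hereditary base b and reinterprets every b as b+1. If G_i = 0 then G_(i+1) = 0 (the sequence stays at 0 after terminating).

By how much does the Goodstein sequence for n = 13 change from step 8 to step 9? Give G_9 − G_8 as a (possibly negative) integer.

[0] 13 ≡ 2^(2 + 1) + 2^2 + 1 (base 2). Lift 3: 109. −1: 108.
[1] 108 ≡ 3^(3 + 1) + 3^3 (base 3). Lift 4: 1280. −1: 1279.
[2] 1279 ≡ 4^(4 + 1) + 3·4^3 + 3·4^2 + 3·4 + 3 (base 4). Lift 5: 16093. −1: 16092.
[3] 16092 ≡ 5^(5 + 1) + 3·5^3 + 3·5^2 + 3·5 + 2 (base 5). Lift 6: 280712. −1: 280711.
[4] 280711 ≡ 6^(6 + 1) + 3·6^3 + 3·6^2 + 3·6 + 1 (base 6). Lift 7: 5765999. −1: 5765998.
[5] 5765998 ≡ 7^(7 + 1) + 3·7^3 + 3·7^2 + 3·7 (base 7). Lift 8: 134219480. −1: 134219479.
[6] 134219479 ≡ 8^(8 + 1) + 3·8^3 + 3·8^2 + 2·8 + 7 (base 8). Lift 9: 3486786856. −1: 3486786855.
[7] 3486786855 ≡ 9^(9 + 1) + 3·9^3 + 3·9^2 + 2·9 + 6 (base 9). Lift 10: 100000003326. −1: 100000003325.
[8] 100000003325 ≡ 10^(10 + 1) + 3·10^3 + 3·10^2 + 2·10 + 5 (base 10). Lift 11: 3138428381104. −1: 3138428381103.

3038428377778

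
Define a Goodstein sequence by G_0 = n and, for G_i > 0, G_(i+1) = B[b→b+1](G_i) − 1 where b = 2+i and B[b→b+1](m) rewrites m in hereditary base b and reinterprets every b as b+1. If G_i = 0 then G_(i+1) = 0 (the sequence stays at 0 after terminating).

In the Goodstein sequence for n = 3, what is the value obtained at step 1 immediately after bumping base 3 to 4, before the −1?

4

G_0 = 3. HB_2(3) = 2 + 1. Bump = 4. G_1 = 3.
G_1 = 3. HB_3(3) = 3. Bump = 4. G_2 = 3.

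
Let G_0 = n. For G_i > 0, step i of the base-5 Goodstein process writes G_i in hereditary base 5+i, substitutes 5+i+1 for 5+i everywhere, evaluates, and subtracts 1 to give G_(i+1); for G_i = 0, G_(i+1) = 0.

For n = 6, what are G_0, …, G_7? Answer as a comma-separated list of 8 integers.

6, 6, 6, 5, 4, 3, 2, 1

G_0=6  [base 5] 5 + 1  →[5↦6]→  6 + 1 = 7  −1 ⇒ G_1=6
G_1=6  [base 6] 6  →[6↦7]→  7 = 7  −1 ⇒ G_2=6
G_2=6  [base 7] 6  →[7↦8]→  6 = 6  −1 ⇒ G_3=5
G_3=5  [base 8] 5  →[8↦9]→  5 = 5  −1 ⇒ G_4=4
G_4=4  [base 9] 4  →[9↦10]→  4 = 4  −1 ⇒ G_5=3
G_5=3  [base 10] 3  →[10↦11]→  3 = 3  −1 ⇒ G_6=2
G_6=2  [base 11] 2  →[11↦12]→  2 = 2  −1 ⇒ G_7=1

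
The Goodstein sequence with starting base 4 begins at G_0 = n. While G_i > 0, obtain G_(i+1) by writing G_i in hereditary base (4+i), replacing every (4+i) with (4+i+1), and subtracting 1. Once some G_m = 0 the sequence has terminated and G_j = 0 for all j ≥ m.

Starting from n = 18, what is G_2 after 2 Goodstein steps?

G_0=18  [base 4] 4^2 + 2  →[4↦5]→  5^2 + 2 = 27  −1 ⇒ G_1=26
G_1=26  [base 5] 5^2 + 1  →[5↦6]→  6^2 + 1 = 37  −1 ⇒ G_2=36
G_2=36  [base 6] 6^2  →[6↦7]→  7^2 = 49  −1 ⇒ G_3=48

36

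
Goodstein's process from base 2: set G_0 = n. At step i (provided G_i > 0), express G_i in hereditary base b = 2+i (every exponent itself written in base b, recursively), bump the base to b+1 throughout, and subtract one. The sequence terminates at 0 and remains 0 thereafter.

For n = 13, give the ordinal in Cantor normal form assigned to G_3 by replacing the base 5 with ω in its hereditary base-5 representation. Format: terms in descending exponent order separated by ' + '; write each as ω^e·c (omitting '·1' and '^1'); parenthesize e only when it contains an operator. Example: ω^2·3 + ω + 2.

ω^(ω + 1) + ω^3·3 + ω^2·3 + ω·3 + 2

(0) 13|_2 = 2^(2 + 1) + 2^2 + 1 ↦ 3^(3 + 1) + 3^3 + 1|_3 = 109 ⇒ 108
(1) 108|_3 = 3^(3 + 1) + 3^3 ↦ 4^(4 + 1) + 4^4|_4 = 1280 ⇒ 1279
(2) 1279|_4 = 4^(4 + 1) + 3·4^3 + 3·4^2 + 3·4 + 3 ↦ 5^(5 + 1) + 3·5^3 + 3·5^2 + 3·5 + 3|_5 = 16093 ⇒ 16092
(3) 16092|_5 = 5^(5 + 1) + 3·5^3 + 3·5^2 + 3·5 + 2 ↦ 6^(6 + 1) + 3·6^3 + 3·6^2 + 3·6 + 2|_6 = 280712 ⇒ 280711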